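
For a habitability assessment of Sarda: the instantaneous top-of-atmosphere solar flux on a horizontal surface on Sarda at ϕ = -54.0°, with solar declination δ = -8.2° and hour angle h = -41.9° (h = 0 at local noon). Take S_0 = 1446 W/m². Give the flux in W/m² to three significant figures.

793 W/m²

cos θ_z = sin ϕ sin δ + cos ϕ cos δ cos h = 0.115389 + 0.433022 = 0.548411.
Flux = S_0 · cos θ_z = 1446 × 0.548411 = 793.0 W/m².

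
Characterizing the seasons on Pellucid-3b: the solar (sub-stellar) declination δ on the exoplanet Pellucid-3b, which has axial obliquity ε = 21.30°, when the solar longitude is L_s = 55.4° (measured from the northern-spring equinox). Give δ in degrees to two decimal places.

δ = +17.40°

sin δ = sin ε · sin L_s = sin 21.30° × sin 55.4° = 0.299005.
δ = arcsin(0.299005) = +17.40°.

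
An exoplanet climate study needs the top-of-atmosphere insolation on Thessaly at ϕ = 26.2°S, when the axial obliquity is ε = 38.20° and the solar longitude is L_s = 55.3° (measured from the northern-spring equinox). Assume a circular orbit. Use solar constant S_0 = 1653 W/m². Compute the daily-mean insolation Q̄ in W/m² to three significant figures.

Q̄ ≈ 238 W/m²

Solar declination: sin δ = sin ε · sin L_s = sin 38.20° × sin 55.3° = 0.50842, so δ = +30.559°.
cos h₀ = −tan(-26.2°) tan(+30.559°) = 0.2905, h₀ = 1.2760 rad.
Bracket: h₀ sin ϕ sin δ + cos ϕ cos δ sin h₀ = 1.2760×-0.44151×0.50842 + 0.89726×0.86111×0.95687 = -0.286427 + 0.739316 = 0.452889.
Q̄ = (S_0/π) × [bracket] = (1653/π) × 0.452889 = 238.3 W/m².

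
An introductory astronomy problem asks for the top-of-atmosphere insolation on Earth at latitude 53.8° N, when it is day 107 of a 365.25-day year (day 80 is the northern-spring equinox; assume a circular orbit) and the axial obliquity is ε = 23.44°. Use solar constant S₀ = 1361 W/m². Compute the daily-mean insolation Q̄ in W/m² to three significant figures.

Q̄ ≈ 357 W/m²

Solar longitude: λ_s = 360° × (107 − 80)/365.25 = 26.612°.
sin δ = sin 23.44° × sin 26.612° = 0.17819, so δ = +10.264°.
cos H₀ = −tan(+53.8°) tan(+10.264°) = -0.2474, H₀ = 1.8208 rad.
Bracket: H₀ sin φ sin δ + cos φ cos δ sin H₀ = 1.8208×0.80696×0.17819 + 0.59061×0.98400×0.96891 = 0.261817 + 0.563092 = 0.824909.
Q̄ = (S₀/π) × [bracket] = (1361/π) × 0.824909 = 357.4 W/m².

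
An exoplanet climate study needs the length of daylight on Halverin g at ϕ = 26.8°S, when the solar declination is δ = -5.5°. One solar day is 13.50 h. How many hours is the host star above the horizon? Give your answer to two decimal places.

cos h₀ = −tan ϕ · tan δ = −tan(-26.8°) × tan(-5.500°) = -0.0486, so h₀ = 1.6195 rad = 92.79°.
Daylight = 2h₀/(2π) × 13.50 h = (1.6195/π) × 13.50 = 6.96 h.

6.96 h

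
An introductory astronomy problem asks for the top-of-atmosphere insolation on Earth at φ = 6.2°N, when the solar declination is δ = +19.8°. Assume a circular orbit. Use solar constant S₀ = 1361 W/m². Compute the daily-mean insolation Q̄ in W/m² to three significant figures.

Q̄ ≈ 430 W/m²

cos H₀ = −tan(+6.2°) tan(+19.800°) = -0.0391, H₀ = 1.6099 rad.
Bracket: H₀ sin φ sin δ + cos φ cos δ sin H₀ = 1.6099×0.10800×0.33874 + 0.99415×0.94088×0.99923 = 0.058896 + 0.934656 = 0.993552.
Q̄ = (S₀/π) × [bracket] = (1361/π) × 0.993552 = 430.4 W/m².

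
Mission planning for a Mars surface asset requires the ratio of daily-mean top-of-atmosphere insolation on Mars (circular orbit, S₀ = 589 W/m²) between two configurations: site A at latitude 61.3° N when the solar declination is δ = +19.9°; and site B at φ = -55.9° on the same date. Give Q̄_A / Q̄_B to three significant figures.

Q̄_A / Q̄_B ≈ 6.33

— Configuration A (φ=+61.3°):
cos H₀ = −tan(+61.3°) tan(+19.900°) = -0.6612, H₀ = 2.2932 rad.
Bracket: H₀ sin φ sin δ + cos φ cos δ sin H₀ = 2.2932×0.87715×0.34038 + 0.48022×0.94029×0.75021 = 0.684668 + 0.338754 = 1.023422.
Q̄ = (S₀/π) × [bracket] = (589/π) × 1.023422 = 191.88 W/m².
— Configuration B (φ=-55.9°):
cos H₀ = −tan(-55.9°) tan(+19.900°) = 0.5347, H₀ = 1.0067 rad.
Bracket: H₀ sin φ sin δ + cos φ cos δ sin H₀ = 1.0067×-0.82806×0.34038 + 0.56064×0.94029×0.84506 = -0.283743 + 0.445485 = 0.161742.
Q̄ = (S₀/π) × [bracket] = (589/π) × 0.161742 = 30.324 W/m².
Ratio Q̄_A / Q̄_B = 191.88 / 30.324 = 6.328.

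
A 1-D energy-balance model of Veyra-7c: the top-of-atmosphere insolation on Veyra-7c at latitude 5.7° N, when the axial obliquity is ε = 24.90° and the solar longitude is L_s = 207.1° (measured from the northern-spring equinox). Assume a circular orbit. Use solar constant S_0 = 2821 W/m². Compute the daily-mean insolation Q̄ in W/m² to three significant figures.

Solar declination: sin δ = sin ε · sin L_s = sin 24.90° × sin 207.1° = -0.19180, so δ = -11.058°.
cos h₀ = −tan(+5.7°) tan(-11.058°) = 0.0195, h₀ = 1.5513 rad.
Bracket: h₀ sin ϕ sin δ + cos ϕ cos δ sin h₀ = 1.5513×0.09932×-0.19180 + 0.99506×0.98143×0.99981 = -0.029552 + 0.976396 = 0.946844.
Q̄ = (S_0/π) × [bracket] = (2821/π) × 0.946844 = 850.2 W/m².

Q̄ ≈ 850 W/m²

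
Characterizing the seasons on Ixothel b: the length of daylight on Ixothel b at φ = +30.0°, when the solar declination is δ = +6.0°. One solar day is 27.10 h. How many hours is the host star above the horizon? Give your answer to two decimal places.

cos H₀ = −tan φ · tan δ = −tan(+30.0°) × tan(+6.000°) = -0.0607, so H₀ = 1.6315 rad = 93.48°.
Daylight = 2H₀/(2π) × 27.10 h = (1.6315/π) × 27.10 = 14.07 h.

14.07 h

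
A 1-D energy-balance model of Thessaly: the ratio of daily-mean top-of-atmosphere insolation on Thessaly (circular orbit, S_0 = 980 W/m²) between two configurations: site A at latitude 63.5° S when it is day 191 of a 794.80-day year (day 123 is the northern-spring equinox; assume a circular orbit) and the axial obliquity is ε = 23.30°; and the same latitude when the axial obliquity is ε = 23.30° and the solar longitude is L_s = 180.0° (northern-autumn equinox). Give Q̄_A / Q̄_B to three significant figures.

Q̄_A / Q̄_B ≈ 0.427

— Configuration A (ϕ=-63.5°):
Solar longitude: L_s = 360° × (191 − 123)/794.80 = 30.800°.
sin δ = sin 23.30° × sin 30.800° = 0.20254, so δ = +11.685°.
cos h₀ = −tan(-63.5°) tan(+11.685°) = 0.4148, h₀ = 1.1430 rad.
Bracket: h₀ sin ϕ sin δ + cos ϕ cos δ sin h₀ = 1.1430×-0.89493×0.20254 + 0.44620×0.97927×0.90990 = -0.207179 + 0.397581 = 0.190402.
Q̄ = (S_0/π) × [bracket] = (980/π) × 0.190402 = 59.395 W/m².
— Configuration B (ϕ=-63.5°):
Solar declination: sin δ = sin ε · sin L_s = sin 23.30° × sin 180.0° = 0.00000, so δ = +0.000°.
cos h₀ = −tan(-63.5°) tan(+0.000°) = 0.0000, h₀ = 1.5708 rad.
Bracket: h₀ sin ϕ sin δ + cos ϕ cos δ sin h₀ = 1.5708×-0.89493×0.00000 + 0.44620×1.00000×1.00000 = -0.000000 + 0.446200 = 0.446200.
Q̄ = (S_0/π) × [bracket] = (980/π) × 0.446200 = 139.19 W/m².
Ratio Q̄_A / Q̄_B = 59.395 / 139.19 = 0.4267.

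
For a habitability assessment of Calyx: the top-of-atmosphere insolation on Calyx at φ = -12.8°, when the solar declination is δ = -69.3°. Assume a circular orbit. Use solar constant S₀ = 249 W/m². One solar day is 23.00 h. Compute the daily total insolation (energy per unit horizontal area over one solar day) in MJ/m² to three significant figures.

4.82 MJ/m²

cos H₀ = −tan(-12.8°) tan(-69.300°) = -0.6013, H₀ = 2.2159 rad.
Bracket: H₀ sin φ sin δ + cos φ cos δ sin H₀ = 2.2159×-0.22155×-0.93544 + 0.97515×0.35347×0.79906 = 0.459238 + 0.275425 = 0.734663.
Q̄ = (S₀/π) × [bracket] = (249/π) × 0.734663 = 58.229 W/m².
Daily total = Q̄ × 23.00 h × 3600 s/h = 58.229 × 23.00 × 3600 / 10⁶ = 4.821 MJ/m².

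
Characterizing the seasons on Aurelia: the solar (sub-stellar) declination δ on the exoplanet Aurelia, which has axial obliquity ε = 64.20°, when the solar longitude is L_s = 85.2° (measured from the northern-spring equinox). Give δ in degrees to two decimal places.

δ = +63.79°

sin δ = sin ε · sin L_s = sin 64.20° × sin 85.2° = 0.897161.
δ = arcsin(0.897161) = +63.79°.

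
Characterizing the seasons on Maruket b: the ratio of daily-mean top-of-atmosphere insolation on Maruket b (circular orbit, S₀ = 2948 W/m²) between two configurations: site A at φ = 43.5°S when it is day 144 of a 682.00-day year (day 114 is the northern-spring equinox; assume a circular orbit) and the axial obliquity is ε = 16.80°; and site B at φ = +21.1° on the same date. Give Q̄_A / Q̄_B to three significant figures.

Q̄_A / Q̄_B ≈ 0.656

— Configuration A (φ=-43.5°):
Solar longitude: λ_s = 360° × (144 − 114)/682.00 = 15.836°.
sin δ = sin 16.80° × sin 15.836° = 0.07887, so δ = +4.524°.
cos H₀ = −tan(-43.5°) tan(+4.524°) = 0.0751, H₀ = 1.4956 rad.
Bracket: H₀ sin φ sin δ + cos φ cos δ sin H₀ = 1.4956×-0.68835×0.07887 + 0.72537×0.99688×0.99718 = -0.081196 + 0.721068 = 0.639872.
Q̄ = (S₀/π) × [bracket] = (2948/π) × 0.639872 = 600.44 W/m².
— Configuration B (φ=+21.1°):
cos H₀ = −tan(+21.1°) tan(+4.524°) = -0.0305, H₀ = 1.6013 rad.
Bracket: H₀ sin φ sin δ + cos φ cos δ sin H₀ = 1.6013×0.36000×0.07887 + 0.93295×0.99688×0.99953 = 0.045466 + 0.929602 = 0.975068.
Q̄ = (S₀/π) × [bracket] = (2948/π) × 0.975068 = 914.98 W/m².
Ratio Q̄_A / Q̄_B = 600.44 / 914.98 = 0.6562.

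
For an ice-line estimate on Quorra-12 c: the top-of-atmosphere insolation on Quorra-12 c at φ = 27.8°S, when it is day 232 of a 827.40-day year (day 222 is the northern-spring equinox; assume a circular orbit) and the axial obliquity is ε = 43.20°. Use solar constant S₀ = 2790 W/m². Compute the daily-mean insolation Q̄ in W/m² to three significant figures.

Solar longitude: λ_s = 360° × (232 − 222)/827.40 = 4.351°.
sin δ = sin 43.20° × sin 4.351° = 0.05193, so δ = +2.977°.
cos H₀ = −tan(-27.8°) tan(+2.977°) = 0.0274, H₀ = 1.5434 rad.
Bracket: H₀ sin φ sin δ + cos φ cos δ sin H₀ = 1.5434×-0.46639×0.05193 + 0.88458×0.99865×0.99962 = -0.037381 + 0.883050 = 0.845669.
Q̄ = (S₀/π) × [bracket] = (2790/π) × 0.845669 = 751.0 W/m².

Q̄ ≈ 751 W/m²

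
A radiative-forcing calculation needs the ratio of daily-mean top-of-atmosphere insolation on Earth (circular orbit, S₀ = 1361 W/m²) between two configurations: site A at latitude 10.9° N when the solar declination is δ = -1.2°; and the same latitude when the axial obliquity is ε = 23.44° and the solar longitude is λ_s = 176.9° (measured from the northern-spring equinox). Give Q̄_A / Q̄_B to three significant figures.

Q̄_A / Q̄_B ≈ 0.987

— Configuration A (φ=+10.9°):
cos H₀ = −tan(+10.9°) tan(-1.200°) = 0.0040, H₀ = 1.5668 rad.
Bracket: H₀ sin φ sin δ + cos φ cos δ sin H₀ = 1.5668×0.18910×-0.02094 + 0.98196×0.99978×0.99999 = -0.006204 + 0.981734 = 0.975530.
Q̄ = (S₀/π) × [bracket] = (1361/π) × 0.975530 = 422.62 W/m².
— Configuration B (φ=+10.9°):
Solar declination: sin δ = sin ε · sin λ_s = sin 23.44° × sin 176.9° = 0.02151, so δ = +1.233°.
cos H₀ = −tan(+10.9°) tan(+1.233°) = -0.0041, H₀ = 1.5749 rad.
Bracket: H₀ sin φ sin δ + cos φ cos δ sin H₀ = 1.5749×0.18910×0.02151 + 0.98196×0.99977×0.99999 = 0.006406 + 0.981724 = 0.988130.
Q̄ = (S₀/π) × [bracket] = (1361/π) × 0.988130 = 428.08 W/m².
Ratio Q̄_A / Q̄_B = 422.62 / 428.08 = 0.9872.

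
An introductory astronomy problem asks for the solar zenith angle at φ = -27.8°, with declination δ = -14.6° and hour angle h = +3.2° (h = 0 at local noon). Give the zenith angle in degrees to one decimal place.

θ_z = 13.5°

cos θ_z = sin φ sin δ + cos φ cos δ cos h = 0.117562 + 0.854682 = 0.972244.
θ_z = arccos(0.972244) = 13.5°.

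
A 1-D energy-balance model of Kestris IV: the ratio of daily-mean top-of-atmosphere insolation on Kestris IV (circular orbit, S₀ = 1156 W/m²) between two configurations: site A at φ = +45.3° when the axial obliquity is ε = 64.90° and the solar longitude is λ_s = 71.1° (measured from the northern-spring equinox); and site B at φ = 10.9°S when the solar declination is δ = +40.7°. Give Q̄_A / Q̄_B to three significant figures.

— Configuration A (φ=+45.3°):
Solar declination: sin δ = sin ε · sin λ_s = sin 64.90° × sin 71.1° = 0.85675, so δ = +58.953°.
cos H₀ = −tan(+45.3°) tan(+58.953°) = -1.6787 ≤ −1 ⇒ polar day, H₀ = π.
Bracket: H₀ sin φ sin δ + cos φ cos δ sin H₀ = 3.1416×0.71080×0.85675 + 0.70339×0.51574×0.00000 = 1.913165 + 0.000000 = 1.913165.
Q̄ = (S₀/π) × [bracket] = (1156/π) × 1.913165 = 703.98 W/m².
— Configuration B (φ=-10.9°):
cos H₀ = −tan(-10.9°) tan(+40.700°) = 0.1656, H₀ = 1.4044 rad.
Bracket: H₀ sin φ sin δ + cos φ cos δ sin H₀ = 1.4044×-0.18910×0.65210 + 0.98196×0.75813×0.98619 = -0.173180 + 0.734172 = 0.560992.
Q̄ = (S₀/π) × [bracket] = (1156/π) × 0.560992 = 206.43 W/m².
Ratio Q̄_A / Q̄_B = 703.98 / 206.43 = 3.410.

Q̄_A / Q̄_B ≈ 3.41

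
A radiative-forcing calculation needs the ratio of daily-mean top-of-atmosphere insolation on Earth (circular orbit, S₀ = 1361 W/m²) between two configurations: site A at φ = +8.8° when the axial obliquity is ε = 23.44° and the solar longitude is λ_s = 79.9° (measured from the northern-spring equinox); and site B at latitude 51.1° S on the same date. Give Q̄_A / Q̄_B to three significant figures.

Q̄_A / Q̄_B ≈ 5.54

— Configuration A (φ=+8.8°):
Solar declination: sin δ = sin ε · sin λ_s = sin 23.44° × sin 79.9° = 0.39162, so δ = +23.056°.
cos H₀ = −tan(+8.8°) tan(+23.056°) = -0.0659, H₀ = 1.6367 rad.
Bracket: H₀ sin φ sin δ + cos φ cos δ sin H₀ = 1.6367×0.15299×0.39162 + 0.98823×0.92013×0.99783 = 0.098061 + 0.907327 = 1.005388.
Q̄ = (S₀/π) × [bracket] = (1361/π) × 1.005388 = 435.55 W/m².
— Configuration B (φ=-51.1°):
cos H₀ = −tan(-51.1°) tan(+23.056°) = 0.5275, H₀ = 1.0152 rad.
Bracket: H₀ sin φ sin δ + cos φ cos δ sin H₀ = 1.0152×-0.77824×0.39162 + 0.62796×0.92013×0.84957 = -0.309407 + 0.490886 = 0.181479.
Q̄ = (S₀/π) × [bracket] = (1361/π) × 0.181479 = 78.620 W/m².
Ratio Q̄_A / Q̄_B = 435.55 / 78.620 = 5.540.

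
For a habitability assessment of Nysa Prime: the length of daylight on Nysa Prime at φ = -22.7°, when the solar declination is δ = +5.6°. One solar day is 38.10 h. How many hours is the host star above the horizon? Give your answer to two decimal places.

18.55 h

cos H₀ = −tan φ · tan δ = −tan(-22.7°) × tan(+5.600°) = 0.0410, so H₀ = 1.5298 rad = 87.65°.
Daylight = 2H₀/(2π) × 38.10 h = (1.5298/π) × 38.10 = 18.55 h.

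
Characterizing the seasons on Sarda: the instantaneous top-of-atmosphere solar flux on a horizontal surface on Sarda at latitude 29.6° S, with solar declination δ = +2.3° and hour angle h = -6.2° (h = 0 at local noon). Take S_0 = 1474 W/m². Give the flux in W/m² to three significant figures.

cos θ_z = sin ϕ sin δ + cos ϕ cos δ cos h = -0.019823 + 0.863713 = 0.843890.
Flux = S_0 · cos θ_z = 1474 × 0.843890 = 1244 W/m².

1.24e+03 W/m²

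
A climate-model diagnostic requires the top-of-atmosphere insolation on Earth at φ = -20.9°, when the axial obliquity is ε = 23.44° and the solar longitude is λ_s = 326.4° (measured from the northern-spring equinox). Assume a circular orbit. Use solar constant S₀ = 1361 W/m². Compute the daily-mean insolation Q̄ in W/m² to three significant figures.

Solar declination: sin δ = sin ε · sin λ_s = sin 23.44° × sin 326.4° = -0.22013, so δ = -12.717°.
cos H₀ = −tan(-20.9°) tan(-12.717°) = -0.0862, H₀ = 1.6571 rad.
Bracket: H₀ sin φ sin δ + cos φ cos δ sin H₀ = 1.6571×-0.35674×-0.22013 + 0.93420×0.97547×0.99628 = 0.130131 + 0.907894 = 1.038025.
Q̄ = (S₀/π) × [bracket] = (1361/π) × 1.038025 = 449.7 W/m².

Q̄ ≈ 450 W/m²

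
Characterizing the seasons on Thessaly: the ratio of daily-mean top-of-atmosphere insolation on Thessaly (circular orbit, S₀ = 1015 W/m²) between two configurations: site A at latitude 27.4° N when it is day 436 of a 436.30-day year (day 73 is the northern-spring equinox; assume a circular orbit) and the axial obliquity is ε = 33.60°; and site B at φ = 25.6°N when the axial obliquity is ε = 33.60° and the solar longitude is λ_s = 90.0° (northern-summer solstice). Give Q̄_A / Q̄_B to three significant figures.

— Configuration A (φ=+27.4°):
Solar longitude: λ_s = 360° × (436 − 73)/436.30 = 299.519°.
sin δ = sin 33.60° × sin 299.519° = -0.48156, so δ = -28.787°.
cos H₀ = −tan(+27.4°) tan(-28.787°) = 0.2848, H₀ = 1.2820 rad.
Bracket: H₀ sin φ sin δ + cos φ cos δ sin H₀ = 1.2820×0.46020×-0.48156 + 0.88782×0.87641×0.95858 = -0.284109 + 0.745866 = 0.461757.
Q̄ = (S₀/π) × [bracket] = (1015/π) × 0.461757 = 149.19 W/m².
— Configuration B (φ=+25.6°):
Solar declination: sin δ = sin ε · sin λ_s = sin 33.60° × sin 90.0° = 0.55339, so δ = +33.600°.
cos H₀ = −tan(+25.6°) tan(+33.600°) = -0.3183, H₀ = 1.8948 rad.
Bracket: H₀ sin φ sin δ + cos φ cos δ sin H₀ = 1.8948×0.43209×0.55339 + 0.90183×0.83292×0.94798 = 0.453074 + 0.712077 = 1.165151.
Q̄ = (S₀/π) × [bracket] = (1015/π) × 1.165151 = 376.44 W/m².
Ratio Q̄_A / Q̄_B = 149.19 / 376.44 = 0.3963.

Q̄_A / Q̄_B ≈ 0.396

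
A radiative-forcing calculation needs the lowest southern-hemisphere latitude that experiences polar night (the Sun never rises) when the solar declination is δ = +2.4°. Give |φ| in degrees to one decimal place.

Polar night requires cos H₀ = −tan φ tan δ ≥ 1, i.e. tan φ tan δ ≤ −1.
The boundary is |tan φ| · |tan δ| = 1, so |φ| = 90° − |δ| = 90° − 2.4° = 87.6° in the southern hemisphere.

|φ| = 87.6°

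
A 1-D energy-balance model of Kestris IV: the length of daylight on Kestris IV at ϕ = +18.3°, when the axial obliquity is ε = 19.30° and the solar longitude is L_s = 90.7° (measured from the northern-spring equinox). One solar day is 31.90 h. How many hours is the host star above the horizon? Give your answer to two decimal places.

17.13 h

Solar declination: sin δ = sin ε · sin L_s = sin 19.30° × sin 90.7° = 0.33049, so δ = +19.299°.
cos h₀ = −tan ϕ · tan δ = −tan(+18.3°) × tan(+19.299°) = -0.1158, so h₀ = 1.6869 rad = 96.65°.
Daylight = 2h₀/(2π) × 31.90 h = (1.6869/π) × 31.90 = 17.13 h.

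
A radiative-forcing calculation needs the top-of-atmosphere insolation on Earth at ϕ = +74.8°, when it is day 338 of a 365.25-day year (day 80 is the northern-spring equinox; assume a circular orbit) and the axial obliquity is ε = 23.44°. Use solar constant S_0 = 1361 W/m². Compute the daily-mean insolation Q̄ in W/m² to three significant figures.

Q̄ ≈ 0.00 W/m²

Solar longitude: L_s = 360° × (338 − 80)/365.25 = 254.292°.
sin δ = sin 23.44° × sin 254.292° = -0.38293, so δ = -22.515°.
cos h₀ = −tan(+74.8°) tan(-22.515°) = 1.5257 ≥ 1 ⇒ polar night, h₀ = 0 and Q̄ = 0.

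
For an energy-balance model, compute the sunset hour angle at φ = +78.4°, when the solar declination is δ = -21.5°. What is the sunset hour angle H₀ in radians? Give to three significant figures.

H₀ = 0.00 rad

cos H₀ = −tan φ · tan δ = 1.9190 ≥ 1, so the Sun never rises (polar night) and H₀ = 0.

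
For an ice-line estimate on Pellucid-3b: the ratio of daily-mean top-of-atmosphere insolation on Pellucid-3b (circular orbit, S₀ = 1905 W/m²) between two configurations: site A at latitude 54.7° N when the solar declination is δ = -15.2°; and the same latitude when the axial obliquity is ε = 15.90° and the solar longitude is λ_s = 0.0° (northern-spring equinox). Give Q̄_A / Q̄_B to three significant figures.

Q̄_A / Q̄_B ≈ 0.455

— Configuration A (φ=+54.7°):
cos H₀ = −tan(+54.7°) tan(-15.200°) = 0.3837, H₀ = 1.1770 rad.
Bracket: H₀ sin φ sin δ + cos φ cos δ sin H₀ = 1.1770×0.81614×-0.26219 + 0.57786×0.96502×0.92345 = -0.251859 + 0.514959 = 0.263100.
Q̄ = (S₀/π) × [bracket] = (1905/π) × 0.263100 = 159.54 W/m².
— Configuration B (φ=+54.7°):
Solar declination: sin δ = sin ε · sin λ_s = sin 15.90° × sin 0.0° = 0.00000, so δ = +0.000°.
cos H₀ = −tan(+54.7°) tan(+0.000°) = -0.0000, H₀ = 1.5708 rad.
Bracket: H₀ sin φ sin δ + cos φ cos δ sin H₀ = 1.5708×0.81614×0.00000 + 0.57786×1.00000×1.00000 = 0.000000 + 0.577860 = 0.577860.
Q̄ = (S₀/π) × [bracket] = (1905/π) × 0.577860 = 350.40 W/m².
Ratio Q̄_A / Q̄_B = 159.54 / 350.40 = 0.4553.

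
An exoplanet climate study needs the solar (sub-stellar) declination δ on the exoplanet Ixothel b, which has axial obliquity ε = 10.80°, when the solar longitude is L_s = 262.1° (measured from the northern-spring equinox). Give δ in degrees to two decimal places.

sin δ = sin ε · sin L_s = sin 10.80° × sin 262.1° = -0.185603.
δ = arcsin(-0.185603) = -10.70°.

δ = -10.70°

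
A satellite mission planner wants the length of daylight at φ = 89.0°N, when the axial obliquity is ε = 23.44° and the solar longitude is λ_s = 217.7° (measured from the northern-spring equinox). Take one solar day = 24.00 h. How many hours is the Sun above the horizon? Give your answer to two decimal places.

0.00 h

Solar declination: sin δ = sin ε · sin λ_s = sin 23.44° × sin 217.7° = -0.24326, so δ = -14.079°.
cos H₀ = −tan φ · tan δ = 14.3679 ≥ 1, so the Sun never rises (polar night) and H₀ = 0.
Daylight = 2H₀/(2π) × 24.00 h = (0.0000/π) × 24.00 = 0.00 h.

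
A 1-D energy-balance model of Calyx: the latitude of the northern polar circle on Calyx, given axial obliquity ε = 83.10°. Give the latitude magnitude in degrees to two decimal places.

The polar circle is the lowest latitude that experiences at least one full rotation of continuous daylight at the northern-summer solstice; it lies at |φ| = 90° − ε = 90° − 83.10° = 6.90°.

6.90°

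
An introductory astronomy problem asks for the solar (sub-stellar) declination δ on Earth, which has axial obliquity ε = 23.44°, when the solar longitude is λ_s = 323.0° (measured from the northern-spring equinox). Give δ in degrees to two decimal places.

sin δ = sin ε · sin λ_s = sin 23.44° × sin 323.0° = -0.239395.
δ = arcsin(-0.239395) = -13.85°.

δ = -13.85°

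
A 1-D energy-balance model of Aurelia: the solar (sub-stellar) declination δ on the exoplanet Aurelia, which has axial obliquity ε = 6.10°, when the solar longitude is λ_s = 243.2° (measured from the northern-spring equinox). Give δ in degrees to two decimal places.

δ = -5.44°

sin δ = sin ε · sin λ_s = sin 6.10° × sin 243.2° = -0.094850.
δ = arcsin(-0.094850) = -5.44°.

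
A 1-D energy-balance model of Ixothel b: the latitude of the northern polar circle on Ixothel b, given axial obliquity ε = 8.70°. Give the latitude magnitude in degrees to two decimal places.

The polar circle is the lowest latitude that experiences at least one full rotation of continuous daylight at the northern-summer solstice; it lies at |φ| = 90° − ε = 90° − 8.70° = 81.30°.

81.30°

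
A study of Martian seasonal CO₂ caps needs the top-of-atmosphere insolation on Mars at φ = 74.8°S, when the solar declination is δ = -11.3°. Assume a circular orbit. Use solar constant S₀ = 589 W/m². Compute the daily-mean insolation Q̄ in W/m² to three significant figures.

cos H₀ = −tan(-74.8°) tan(-11.300°) = -0.7355, H₀ = 2.3971 rad.
Bracket: H₀ sin φ sin δ + cos φ cos δ sin H₀ = 2.3971×-0.96502×-0.19595 + 0.26219×0.98061×0.67757 = 0.453281 + 0.174207 = 0.627488.
Q̄ = (S₀/π) × [bracket] = (589/π) × 0.627488 = 117.6 W/m².

Q̄ ≈ 118 W/m²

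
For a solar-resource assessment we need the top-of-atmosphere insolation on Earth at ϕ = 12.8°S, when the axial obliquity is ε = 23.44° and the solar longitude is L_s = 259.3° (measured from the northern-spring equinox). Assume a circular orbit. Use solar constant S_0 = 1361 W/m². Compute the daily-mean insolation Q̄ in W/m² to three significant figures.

Q̄ ≈ 450 W/m²

Solar declination: sin δ = sin ε · sin L_s = sin 23.44° × sin 259.3° = -0.39087, so δ = -23.009°.
cos h₀ = −tan(-12.8°) tan(-23.009°) = -0.0965, h₀ = 1.6674 rad.
Bracket: h₀ sin ϕ sin δ + cos ϕ cos δ sin h₀ = 1.6674×-0.22155×-0.39087 + 0.97515×0.92045×0.99533 = 0.144392 + 0.893385 = 1.037777.
Q̄ = (S_0/π) × [bracket] = (1361/π) × 1.037777 = 449.6 W/m².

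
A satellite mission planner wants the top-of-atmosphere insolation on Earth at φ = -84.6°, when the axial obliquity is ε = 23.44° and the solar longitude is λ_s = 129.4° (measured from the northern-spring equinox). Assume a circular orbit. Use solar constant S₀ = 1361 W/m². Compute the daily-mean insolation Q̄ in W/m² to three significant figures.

Solar declination: sin δ = sin ε · sin λ_s = sin 23.44° × sin 129.4° = 0.30738, so δ = +17.902°.
cos H₀ = −tan(-84.6°) tan(+17.902°) = 3.4172 ≥ 1 ⇒ polar night, H₀ = 0 and Q̄ = 0.

Q̄ ≈ 0.00 W/m²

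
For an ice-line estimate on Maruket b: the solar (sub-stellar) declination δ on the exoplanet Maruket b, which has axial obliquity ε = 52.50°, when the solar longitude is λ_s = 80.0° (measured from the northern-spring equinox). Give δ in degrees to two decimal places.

δ = +51.38°

sin δ = sin ε · sin λ_s = sin 52.50° × sin 80.0° = 0.781301.
δ = arcsin(0.781301) = +51.38°.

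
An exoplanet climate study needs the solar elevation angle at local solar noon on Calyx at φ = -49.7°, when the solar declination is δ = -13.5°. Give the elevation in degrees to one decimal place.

At local noon the hour angle is zero, so the zenith angle equals |φ − δ| = |-49.7° − (-13.500°)| = 36.200°.
Elevation = 90° − 36.200° = 53.8°.

53.8°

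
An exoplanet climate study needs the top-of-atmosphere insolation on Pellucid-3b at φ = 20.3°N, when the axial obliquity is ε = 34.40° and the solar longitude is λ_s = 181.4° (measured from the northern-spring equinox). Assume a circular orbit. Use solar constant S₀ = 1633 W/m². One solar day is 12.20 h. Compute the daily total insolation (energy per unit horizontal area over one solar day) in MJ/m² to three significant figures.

21.2 MJ/m²

Solar declination: sin δ = sin ε · sin λ_s = sin 34.40° × sin 181.4° = -0.01380, so δ = -0.791°.
cos H₀ = −tan(+20.3°) tan(-0.791°) = 0.0051, H₀ = 1.5657 rad.
Bracket: H₀ sin φ sin δ + cos φ cos δ sin H₀ = 1.5657×0.34694×-0.01380 + 0.93789×0.99990×0.99999 = -0.007496 + 0.937787 = 0.930291.
Q̄ = (S₀/π) × [bracket] = (1633/π) × 0.930291 = 483.57 W/m².
Daily total = Q̄ × 12.20 h × 3600 s/h = 483.57 × 12.20 × 3600 / 10⁶ = 21.24 MJ/m².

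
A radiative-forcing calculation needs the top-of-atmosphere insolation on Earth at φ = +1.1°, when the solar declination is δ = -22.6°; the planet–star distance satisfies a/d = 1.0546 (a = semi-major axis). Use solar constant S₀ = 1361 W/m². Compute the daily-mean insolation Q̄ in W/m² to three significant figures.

cos H₀ = −tan(+1.1°) tan(-22.600°) = 0.0080, H₀ = 1.5628 rad.
Bracket: H₀ sin φ sin δ + cos φ cos δ sin H₀ = 1.5628×0.01920×-0.38430 + 0.99982×0.92321×0.99997 = -0.011531 + 0.923016 = 0.911485.
Inverse-square distance factor (a/d)² = 1.0546² = 1.112181.
Q̄ = (S₀/π) × 1.112181 × [bracket] = (1361/π) × 1.112181 × 0.911485 = 439.2 W/m².

Q̄ ≈ 439 W/m²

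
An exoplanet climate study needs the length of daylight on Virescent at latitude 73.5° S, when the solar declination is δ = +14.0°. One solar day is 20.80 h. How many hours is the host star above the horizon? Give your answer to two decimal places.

3.78 h

cos H₀ = −tan φ · tan δ = −tan(-73.5°) × tan(+14.000°) = 0.8417, so H₀ = 0.5703 rad = 32.68°.
Daylight = 2H₀/(2π) × 20.80 h = (0.5703/π) × 20.80 = 3.78 h.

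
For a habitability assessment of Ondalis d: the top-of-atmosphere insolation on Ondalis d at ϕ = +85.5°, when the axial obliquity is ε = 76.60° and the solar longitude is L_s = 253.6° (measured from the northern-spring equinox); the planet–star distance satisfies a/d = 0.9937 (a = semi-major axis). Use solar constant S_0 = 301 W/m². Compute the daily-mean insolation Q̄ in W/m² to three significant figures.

Solar declination: sin δ = sin ε · sin L_s = sin 76.60° × sin 253.6° = -0.93320, so δ = -68.939°.
cos h₀ = −tan(+85.5°) tan(-68.939°) = 32.9955 ≥ 1 ⇒ polar night, h₀ = 0 and Q̄ = 0.
Inverse-square distance factor (a/d)² = 0.9937² = 0.987440.

Q̄ ≈ 0.00 W/m²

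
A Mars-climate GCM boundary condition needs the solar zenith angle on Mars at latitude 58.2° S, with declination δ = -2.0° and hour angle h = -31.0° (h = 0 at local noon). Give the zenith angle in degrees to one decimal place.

θ_z = 61.2°

cos θ_z = sin φ sin δ + cos φ cos δ cos h = 0.029661 + 0.451414 = 0.481075.
θ_z = arccos(0.481075) = 61.2°.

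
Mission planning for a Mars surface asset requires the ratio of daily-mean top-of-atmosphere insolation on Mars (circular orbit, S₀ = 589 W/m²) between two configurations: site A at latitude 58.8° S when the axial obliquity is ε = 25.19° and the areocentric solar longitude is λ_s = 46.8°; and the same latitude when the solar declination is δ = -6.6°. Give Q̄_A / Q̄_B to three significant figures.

— Configuration A (φ=-58.8°):
sin δ = sin 25.19° × sin 46.8° = 0.31026, so δ = +18.075°.
cos H₀ = −tan(-58.8°) tan(+18.075°) = 0.5389, H₀ = 1.0017 rad.
Bracket: H₀ sin φ sin δ + cos φ cos δ sin H₀ = 1.0017×-0.85536×0.31026 + 0.51803×0.95065×0.84237 = -0.265835 + 0.414838 = 0.149003.
Q̄ = (S₀/π) × [bracket] = (589/π) × 0.149003 = 27.936 W/m².
— Configuration B (φ=-58.8°):
cos H₀ = −tan(-58.8°) tan(-6.600°) = -0.1910, H₀ = 1.7630 rad.
Bracket: H₀ sin φ sin δ + cos φ cos δ sin H₀ = 1.7630×-0.85536×-0.11494 + 0.51803×0.99337×0.98158 = 0.173329 + 0.505117 = 0.678446.
Q̄ = (S₀/π) × [bracket] = (589/π) × 0.678446 = 127.20 W/m².
Ratio Q̄_A / Q̄_B = 27.936 / 127.20 = 0.2196.

Q̄_A / Q̄_B ≈ 0.220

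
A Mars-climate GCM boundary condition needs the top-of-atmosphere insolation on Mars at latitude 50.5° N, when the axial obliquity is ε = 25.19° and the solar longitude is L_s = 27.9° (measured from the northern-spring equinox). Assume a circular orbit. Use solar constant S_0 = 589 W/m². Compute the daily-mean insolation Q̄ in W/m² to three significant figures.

Solar declination: sin δ = sin ε · sin L_s = sin 25.19° × sin 27.9° = 0.19916, so δ = +11.488°.
cos h₀ = −tan(+50.5°) tan(+11.488°) = -0.2465, h₀ = 1.8199 rad.
Bracket: h₀ sin ϕ sin δ + cos ϕ cos δ sin h₀ = 1.8199×0.77162×0.19916 + 0.63608×0.97997×0.96913 = 0.279675 + 0.604097 = 0.883772.
Q̄ = (S_0/π) × [bracket] = (589/π) × 0.883772 = 165.7 W/m².

Q̄ ≈ 166 W/m²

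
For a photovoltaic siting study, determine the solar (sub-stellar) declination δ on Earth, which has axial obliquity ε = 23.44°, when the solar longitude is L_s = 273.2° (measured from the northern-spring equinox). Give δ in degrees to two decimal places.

δ = -23.40°

sin δ = sin ε · sin L_s = sin 23.44° × sin 273.2° = -0.397168.
δ = arcsin(-0.397168) = -23.40°.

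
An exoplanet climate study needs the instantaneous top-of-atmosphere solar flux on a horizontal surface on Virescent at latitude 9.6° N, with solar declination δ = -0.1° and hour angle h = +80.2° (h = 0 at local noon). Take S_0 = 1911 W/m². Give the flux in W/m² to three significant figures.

cos θ_z = sin ϕ sin δ + cos ϕ cos δ cos h = -0.000291 + 0.167826 = 0.167535.
Flux = S_0 · cos θ_z = 1911 × 0.167535 = 320.2 W/m².

320 W/m²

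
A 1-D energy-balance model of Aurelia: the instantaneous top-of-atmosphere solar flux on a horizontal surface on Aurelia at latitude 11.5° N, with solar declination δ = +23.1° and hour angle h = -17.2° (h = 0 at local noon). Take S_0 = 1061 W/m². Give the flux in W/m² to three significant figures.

997 W/m²

cos θ_z = sin ϕ sin δ + cos ϕ cos δ cos h = 0.078219 + 0.861046 = 0.939265.
Flux = S_0 · cos θ_z = 1061 × 0.939265 = 996.6 W/m².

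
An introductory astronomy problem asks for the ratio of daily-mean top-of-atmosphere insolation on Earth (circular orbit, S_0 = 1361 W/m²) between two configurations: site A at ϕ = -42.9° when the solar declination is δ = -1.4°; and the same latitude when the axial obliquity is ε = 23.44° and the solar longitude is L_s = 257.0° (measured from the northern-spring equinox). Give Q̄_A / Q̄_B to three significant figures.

— Configuration A (ϕ=-42.9°):
cos h₀ = −tan(-42.9°) tan(-1.400°) = -0.0227, h₀ = 1.5935 rad.
Bracket: h₀ sin ϕ sin δ + cos ϕ cos δ sin h₀ = 1.5935×-0.68072×-0.02443 + 0.73254×0.99970×0.99974 = 0.026500 + 0.732130 = 0.758630.
Q̄ = (S_0/π) × [bracket] = (1361/π) × 0.758630 = 328.65 W/m².
— Configuration B (ϕ=-42.9°):
Solar declination: sin δ = sin ε · sin L_s = sin 23.44° × sin 257.0° = -0.38759, so δ = -22.805°.
cos h₀ = −tan(-42.9°) tan(-22.805°) = -0.3907, h₀ = 1.9722 rad.
Bracket: h₀ sin ϕ sin δ + cos ϕ cos δ sin h₀ = 1.9722×-0.68072×-0.38759 + 0.73254×0.92183×0.92051 = 0.520346 + 0.621600 = 1.141946.
Q̄ = (S_0/π) × [bracket] = (1361/π) × 1.141946 = 494.71 W/m².
Ratio Q̄_A / Q̄_B = 328.65 / 494.71 = 0.6643.

Q̄_A / Q̄_B ≈ 0.664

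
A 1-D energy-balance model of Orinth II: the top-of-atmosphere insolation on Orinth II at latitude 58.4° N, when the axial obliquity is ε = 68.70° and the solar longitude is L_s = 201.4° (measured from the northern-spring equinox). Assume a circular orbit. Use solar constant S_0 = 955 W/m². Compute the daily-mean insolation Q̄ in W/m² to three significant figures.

Solar declination: sin δ = sin ε · sin L_s = sin 68.70° × sin 201.4° = -0.33995, so δ = -19.874°.
cos h₀ = −tan(+58.4°) tan(-19.874°) = 0.5876, h₀ = 0.9427 rad.
Bracket: h₀ sin ϕ sin δ + cos ϕ cos δ sin h₀ = 0.9427×0.85173×-0.33995 + 0.52399×0.94044×0.80917 = -0.272955 + 0.398744 = 0.125789.
Q̄ = (S_0/π) × [bracket] = (955/π) × 0.125789 = 38.24 W/m².

Q̄ ≈ 38.2 W/m²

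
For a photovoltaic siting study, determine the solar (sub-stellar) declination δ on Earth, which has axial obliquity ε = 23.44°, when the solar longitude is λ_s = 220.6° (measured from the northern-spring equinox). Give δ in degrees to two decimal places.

δ = -15.00°

sin δ = sin ε · sin λ_s = sin 23.44° × sin 220.6° = -0.258871.
δ = arcsin(-0.258871) = -15.00°.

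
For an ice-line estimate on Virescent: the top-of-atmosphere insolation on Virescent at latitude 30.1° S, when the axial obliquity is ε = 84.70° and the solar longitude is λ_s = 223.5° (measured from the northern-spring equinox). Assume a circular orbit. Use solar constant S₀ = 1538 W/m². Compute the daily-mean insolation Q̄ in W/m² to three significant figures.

Solar declination: sin δ = sin ε · sin λ_s = sin 84.70° × sin 223.5° = -0.68541, so δ = -43.268°.
cos H₀ = −tan(-30.1°) tan(-43.268°) = -0.5457, H₀ = 2.1480 rad.
Bracket: H₀ sin φ sin δ + cos φ cos δ sin H₀ = 2.1480×-0.50151×-0.68541 + 0.86515×0.72816×0.83801 = 0.738353 + 0.527919 = 1.266272.
Q̄ = (S₀/π) × [bracket] = (1538/π) × 1.266272 = 619.9 W/m².

Q̄ ≈ 620 W/m²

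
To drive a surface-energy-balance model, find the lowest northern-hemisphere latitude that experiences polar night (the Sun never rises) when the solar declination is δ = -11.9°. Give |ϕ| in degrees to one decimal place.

Polar night requires cos h₀ = −tan ϕ tan δ ≥ 1, i.e. tan ϕ tan δ ≤ −1.
The boundary is |tan ϕ| · |tan δ| = 1, so |ϕ| = 90° − |δ| = 90° − 11.9° = 78.1° in the northern hemisphere.

|ϕ| = 78.1°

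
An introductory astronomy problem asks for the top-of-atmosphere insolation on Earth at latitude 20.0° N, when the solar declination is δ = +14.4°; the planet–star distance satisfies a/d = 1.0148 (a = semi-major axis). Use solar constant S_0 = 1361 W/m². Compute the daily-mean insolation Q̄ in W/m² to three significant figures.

cos h₀ = −tan(+20.0°) tan(+14.400°) = -0.0935, h₀ = 1.6644 rad.
Bracket: h₀ sin ϕ sin δ + cos ϕ cos δ sin h₀ = 1.6644×0.34202×0.24869 + 0.93969×0.96858×0.99562 = 0.141569 + 0.906178 = 1.047747.
Inverse-square distance factor (a/d)² = 1.0148² = 1.029819.
Q̄ = (S_0/π) × 1.029819 × [bracket] = (1361/π) × 1.029819 × 1.047747 = 467.4 W/m².

Q̄ ≈ 467 W/m²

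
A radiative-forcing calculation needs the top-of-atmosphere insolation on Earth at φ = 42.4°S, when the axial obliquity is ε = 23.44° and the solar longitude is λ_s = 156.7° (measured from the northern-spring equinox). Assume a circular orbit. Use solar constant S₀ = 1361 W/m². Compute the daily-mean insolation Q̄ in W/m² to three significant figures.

Solar declination: sin δ = sin ε · sin λ_s = sin 23.44° × sin 156.7° = 0.15734, so δ = +9.053°.
cos H₀ = −tan(-42.4°) tan(+9.053°) = 0.1455, H₀ = 1.4248 rad.
Bracket: H₀ sin φ sin δ + cos φ cos δ sin H₀ = 1.4248×-0.67430×0.15734 + 0.73846×0.98754×0.98936 = -0.151163 + 0.721499 = 0.570336.
Q̄ = (S₀/π) × [bracket] = (1361/π) × 0.570336 = 247.1 W/m².

Q̄ ≈ 247 W/m²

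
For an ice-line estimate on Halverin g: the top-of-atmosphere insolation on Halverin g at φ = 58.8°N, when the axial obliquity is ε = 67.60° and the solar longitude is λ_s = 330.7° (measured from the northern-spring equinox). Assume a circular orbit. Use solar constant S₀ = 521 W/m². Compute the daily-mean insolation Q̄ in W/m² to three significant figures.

Q̄ ≈ 4.76 W/m²

Solar declination: sin δ = sin ε · sin λ_s = sin 67.60° × sin 330.7° = -0.45246, so δ = -26.901°.
cos H₀ = −tan(+58.8°) tan(-26.901°) = 0.8378, H₀ = 0.5776 rad.
Bracket: H₀ sin φ sin δ + cos φ cos δ sin H₀ = 0.5776×0.85536×-0.45246 + 0.51803×0.89179×0.54605 = -0.223541 + 0.252261 = 0.028720.
Q̄ = (S₀/π) × [bracket] = (521/π) × 0.028720 = 4.763 W/m².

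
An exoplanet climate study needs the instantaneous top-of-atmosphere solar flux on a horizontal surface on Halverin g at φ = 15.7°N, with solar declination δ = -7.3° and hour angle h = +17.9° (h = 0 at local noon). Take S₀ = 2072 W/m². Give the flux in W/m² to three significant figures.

1.81e+03 W/m²

cos θ_z = sin φ sin δ + cos φ cos δ cos h = -0.034384 + 0.908667 = 0.874283.
Flux = S₀ · cos θ_z = 2072 × 0.874283 = 1812 W/m².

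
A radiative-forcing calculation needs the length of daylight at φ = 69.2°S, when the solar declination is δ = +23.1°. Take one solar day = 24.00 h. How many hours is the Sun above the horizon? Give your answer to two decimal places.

0.00 h

cos H₀ = −tan φ · tan δ = 1.1229 ≥ 1, so the Sun never rises (polar night) and H₀ = 0.
Daylight = 2H₀/(2π) × 24.00 h = (0.0000/π) × 24.00 = 0.00 h.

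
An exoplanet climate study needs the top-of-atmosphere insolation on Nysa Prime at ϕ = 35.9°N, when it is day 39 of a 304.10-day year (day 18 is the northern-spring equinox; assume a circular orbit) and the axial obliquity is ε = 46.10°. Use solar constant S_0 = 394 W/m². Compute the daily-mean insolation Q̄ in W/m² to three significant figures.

Solar longitude: L_s = 360° × (39 − 18)/304.10 = 24.860°.
sin δ = sin 46.10° × sin 24.860° = 0.30292, so δ = +17.633°.
cos h₀ = −tan(+35.9°) tan(+17.633°) = -0.2301, h₀ = 1.8030 rad.
Bracket: h₀ sin ϕ sin δ + cos ϕ cos δ sin h₀ = 1.8030×0.58637×0.30292 + 0.81004×0.95301×0.97317 = 0.320255 + 0.751264 = 1.071519.
Q̄ = (S_0/π) × [bracket] = (394/π) × 1.071519 = 134.4 W/m².

Q̄ ≈ 134 W/m²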